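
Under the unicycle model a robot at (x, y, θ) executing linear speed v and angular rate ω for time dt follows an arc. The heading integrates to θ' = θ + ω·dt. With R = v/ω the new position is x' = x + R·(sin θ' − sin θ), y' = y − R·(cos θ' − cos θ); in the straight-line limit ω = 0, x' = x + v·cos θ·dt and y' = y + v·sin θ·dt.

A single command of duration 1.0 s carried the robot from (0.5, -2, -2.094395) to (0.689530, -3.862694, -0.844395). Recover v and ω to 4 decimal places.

v = 2.0000, ω = 1.2500

Δθ = -0.844395 − -2.094395 = 1.250000
ω = Δθ/dt = 1.250000/1.0 = 1.2500
R = −Δy/(cos θ' − cos θ) = 1.6000
v = R·ω = 1.6000·1.2500 = 2.0000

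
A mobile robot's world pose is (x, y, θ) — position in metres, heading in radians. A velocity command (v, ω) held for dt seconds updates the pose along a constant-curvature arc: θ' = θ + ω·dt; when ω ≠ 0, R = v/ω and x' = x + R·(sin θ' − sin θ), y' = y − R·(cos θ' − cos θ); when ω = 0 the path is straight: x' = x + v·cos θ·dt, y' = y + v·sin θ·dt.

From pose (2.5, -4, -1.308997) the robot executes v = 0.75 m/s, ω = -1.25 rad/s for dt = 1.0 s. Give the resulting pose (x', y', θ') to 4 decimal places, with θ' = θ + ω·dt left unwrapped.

(2.2506, -4.6563, -2.5590)

θ' = -1.3090 + -1.25·1.0 = -2.5590
R = v/ω = 0.75/-1.25 = -0.6000
x' = 2.5 + -0.6000·(sin -2.5590 − sin -1.3090) = 2.2506
y' = -4 − -0.6000·(cos -2.5590 − cos -1.3090) = -4.6563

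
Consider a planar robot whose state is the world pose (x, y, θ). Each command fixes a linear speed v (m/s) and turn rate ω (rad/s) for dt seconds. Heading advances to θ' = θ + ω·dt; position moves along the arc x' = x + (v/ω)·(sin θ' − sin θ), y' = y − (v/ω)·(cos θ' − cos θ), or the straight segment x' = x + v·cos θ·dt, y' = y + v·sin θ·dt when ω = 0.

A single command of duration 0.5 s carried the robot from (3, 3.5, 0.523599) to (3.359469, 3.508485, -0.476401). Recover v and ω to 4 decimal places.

Δθ = -0.476401 − 0.523599 = -1.000000
ω = Δθ/dt = -1.000000/0.5 = -2.0000
R = Δx/(sin θ' − sin θ) = -0.3750
v = R·ω = -0.3750·-2.0000 = 0.7500

v = 0.7500, ω = -2.0000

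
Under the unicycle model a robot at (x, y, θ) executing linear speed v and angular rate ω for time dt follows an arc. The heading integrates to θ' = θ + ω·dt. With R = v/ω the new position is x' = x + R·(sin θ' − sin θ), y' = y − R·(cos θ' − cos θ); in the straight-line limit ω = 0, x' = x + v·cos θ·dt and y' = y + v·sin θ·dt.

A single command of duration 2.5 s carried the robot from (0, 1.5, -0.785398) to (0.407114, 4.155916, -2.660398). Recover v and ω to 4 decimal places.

v = -1.2500, ω = -0.7500

Δθ = -2.660398 − -0.785398 = -1.875000
ω = Δθ/dt = -1.875000/2.5 = -0.7500
R = −Δy/(cos θ' − cos θ) = 1.6667
v = R·ω = 1.6667·-0.7500 = -1.2500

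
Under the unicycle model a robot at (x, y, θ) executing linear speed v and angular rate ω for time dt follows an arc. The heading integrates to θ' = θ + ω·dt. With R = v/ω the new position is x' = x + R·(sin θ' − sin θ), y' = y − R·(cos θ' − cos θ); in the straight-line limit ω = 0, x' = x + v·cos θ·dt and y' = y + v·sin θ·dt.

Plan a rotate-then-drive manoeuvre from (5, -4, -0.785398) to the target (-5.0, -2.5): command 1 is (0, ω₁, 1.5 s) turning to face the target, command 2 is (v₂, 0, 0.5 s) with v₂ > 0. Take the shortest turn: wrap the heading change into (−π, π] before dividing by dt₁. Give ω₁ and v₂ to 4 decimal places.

ω₁ = -1.6701, v₂ = 20.2237

heading to target = atan2(-2.5−-4, -5−5) = 2.9927
Δθ = wrap(2.9927 − -0.7854) = -2.5051; ω₁ = Δθ/dt₁ = -1.6701
distance = √((-5−5)² + (-2.5−-4)²) = 10.1119; v₂ = distance/dt₂ = 20.2237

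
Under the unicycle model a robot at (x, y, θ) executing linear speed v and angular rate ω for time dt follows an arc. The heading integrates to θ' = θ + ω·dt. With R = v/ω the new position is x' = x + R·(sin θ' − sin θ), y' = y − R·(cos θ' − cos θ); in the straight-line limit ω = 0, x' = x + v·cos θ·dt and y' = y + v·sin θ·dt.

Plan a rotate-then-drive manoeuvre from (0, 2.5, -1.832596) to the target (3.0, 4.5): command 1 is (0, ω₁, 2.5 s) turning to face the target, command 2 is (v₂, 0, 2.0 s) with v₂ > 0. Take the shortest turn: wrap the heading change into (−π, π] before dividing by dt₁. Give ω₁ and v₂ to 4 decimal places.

heading to target = atan2(4.5−2.5, 3−0) = 0.5880
Δθ = wrap(0.5880 − -1.8326) = 2.4206; ω₁ = Δθ/dt₁ = 0.9682
distance = √((3−0)² + (4.5−2.5)²) = 3.6056; v₂ = distance/dt₂ = 1.8028

ω₁ = 0.9682, v₂ = 1.8028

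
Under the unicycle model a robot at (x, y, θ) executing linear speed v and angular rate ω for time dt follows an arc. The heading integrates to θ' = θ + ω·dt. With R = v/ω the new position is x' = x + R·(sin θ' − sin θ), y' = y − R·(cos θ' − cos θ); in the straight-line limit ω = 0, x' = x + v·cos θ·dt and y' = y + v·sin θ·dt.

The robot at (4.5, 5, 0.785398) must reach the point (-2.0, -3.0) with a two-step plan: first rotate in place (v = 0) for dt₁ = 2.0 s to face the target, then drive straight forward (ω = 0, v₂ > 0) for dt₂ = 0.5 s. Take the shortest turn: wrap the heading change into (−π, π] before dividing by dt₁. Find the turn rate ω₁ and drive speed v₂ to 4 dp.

heading to target = atan2(-3−5, -2−4.5) = -2.2531
Δθ = wrap(-2.2531 − 0.7854) = -3.0385; ω₁ = Δθ/dt₁ = -1.5193
distance = √((-2−4.5)² + (-3−5)²) = 10.3078; v₂ = distance/dt₂ = 20.6155

ω₁ = -1.5193, v₂ = 20.6155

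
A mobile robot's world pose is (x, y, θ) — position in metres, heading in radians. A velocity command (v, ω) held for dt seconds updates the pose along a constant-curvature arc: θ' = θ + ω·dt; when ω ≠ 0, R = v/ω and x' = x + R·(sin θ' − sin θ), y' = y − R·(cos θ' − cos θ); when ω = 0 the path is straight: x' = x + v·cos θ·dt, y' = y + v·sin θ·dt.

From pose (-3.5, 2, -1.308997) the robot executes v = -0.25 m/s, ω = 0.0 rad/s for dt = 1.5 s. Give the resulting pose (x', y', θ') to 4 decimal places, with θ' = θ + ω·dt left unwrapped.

θ' = -1.3090 + 0.0·1.5 = -1.3090
ω = 0 → straight: x' = -3.5 + -0.25·cos(-1.3090)·1.5 = -3.5971
y' = 2 + -0.25·sin(-1.3090)·1.5 = 2.3622

(-3.5971, 2.3622, -1.3090)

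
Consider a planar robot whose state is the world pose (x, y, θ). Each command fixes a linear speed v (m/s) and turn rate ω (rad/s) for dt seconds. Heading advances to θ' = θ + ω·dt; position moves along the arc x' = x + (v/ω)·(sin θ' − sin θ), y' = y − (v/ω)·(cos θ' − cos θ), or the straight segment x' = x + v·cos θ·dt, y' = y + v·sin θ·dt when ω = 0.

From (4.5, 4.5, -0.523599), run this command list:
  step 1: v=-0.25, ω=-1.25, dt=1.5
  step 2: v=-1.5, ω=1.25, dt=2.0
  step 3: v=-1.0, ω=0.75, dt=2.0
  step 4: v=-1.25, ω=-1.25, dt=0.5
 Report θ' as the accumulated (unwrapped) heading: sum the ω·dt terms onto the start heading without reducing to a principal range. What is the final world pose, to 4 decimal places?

(2.1626, 4.9402, 0.9764)

step 1: θ'=-2.3986 (R=0.2000) → pose (4.4647, 4.8205, -2.3986)
step 2: θ'=0.1014 (R=-1.2000) → pose (3.5314, 6.8981, 0.1014)
step 3: θ'=1.6014 (R=-1.3333) → pose (2.3337, 5.5308, 1.6014)
step 4: θ'=0.9764 (R=1.0000) → pose (2.1626, 4.9402, 0.9764)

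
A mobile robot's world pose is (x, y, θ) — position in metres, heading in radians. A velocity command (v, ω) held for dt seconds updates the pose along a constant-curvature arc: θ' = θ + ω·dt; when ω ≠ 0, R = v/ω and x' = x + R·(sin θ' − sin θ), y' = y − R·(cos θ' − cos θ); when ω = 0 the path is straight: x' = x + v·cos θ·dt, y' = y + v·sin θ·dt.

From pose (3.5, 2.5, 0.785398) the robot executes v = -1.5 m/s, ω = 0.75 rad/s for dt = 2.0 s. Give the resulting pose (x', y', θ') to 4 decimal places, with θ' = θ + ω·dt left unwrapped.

(3.4035, -0.2248, 2.2854)

θ' = 0.7854 + 0.75·2.0 = 2.2854
R = v/ω = -1.5/0.75 = -2.0000
x' = 3.5 + -2.0000·(sin 2.2854 − sin 0.7854) = 3.4035
y' = 2.5 − -2.0000·(cos 2.2854 − cos 0.7854) = -0.2248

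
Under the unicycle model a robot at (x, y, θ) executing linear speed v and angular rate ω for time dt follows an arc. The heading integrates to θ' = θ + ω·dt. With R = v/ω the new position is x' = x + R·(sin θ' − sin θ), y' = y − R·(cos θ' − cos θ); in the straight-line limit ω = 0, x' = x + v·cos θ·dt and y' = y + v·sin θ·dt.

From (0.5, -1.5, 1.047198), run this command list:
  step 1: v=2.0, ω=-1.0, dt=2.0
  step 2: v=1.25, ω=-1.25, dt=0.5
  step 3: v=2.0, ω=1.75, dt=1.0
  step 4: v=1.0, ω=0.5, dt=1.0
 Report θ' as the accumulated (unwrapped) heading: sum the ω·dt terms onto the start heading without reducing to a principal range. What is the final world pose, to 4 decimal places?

step 1: θ'=-0.9528 (R=-2.0000) → pose (3.8621, -1.3412, -0.9528)
step 2: θ'=-1.5778 (R=-1.0000) → pose (4.0471, -1.9276, -1.5778)
step 3: θ'=0.1722 (R=1.1429) → pose (5.3857, -3.0616, 0.1722)
step 4: θ'=0.6722 (R=2.0000) → pose (6.2884, -2.6561, 0.6722)

(6.2884, -2.6561, 0.6722)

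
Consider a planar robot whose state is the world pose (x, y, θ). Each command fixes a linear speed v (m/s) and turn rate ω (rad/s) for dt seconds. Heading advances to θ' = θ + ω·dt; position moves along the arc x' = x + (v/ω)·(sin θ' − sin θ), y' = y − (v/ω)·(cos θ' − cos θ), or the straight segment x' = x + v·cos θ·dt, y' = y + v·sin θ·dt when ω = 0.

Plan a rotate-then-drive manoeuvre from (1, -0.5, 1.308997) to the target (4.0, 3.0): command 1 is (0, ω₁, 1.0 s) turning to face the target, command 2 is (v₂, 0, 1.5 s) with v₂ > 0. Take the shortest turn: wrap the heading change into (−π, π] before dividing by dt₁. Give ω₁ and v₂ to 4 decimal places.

ω₁ = -0.4468, v₂ = 3.0732

heading to target = atan2(3−-0.5, 4−1) = 0.8622
Δθ = wrap(0.8622 − 1.3090) = -0.4468; ω₁ = Δθ/dt₁ = -0.4468
distance = √((4−1)² + (3−-0.5)²) = 4.6098; v₂ = distance/dt₂ = 3.0732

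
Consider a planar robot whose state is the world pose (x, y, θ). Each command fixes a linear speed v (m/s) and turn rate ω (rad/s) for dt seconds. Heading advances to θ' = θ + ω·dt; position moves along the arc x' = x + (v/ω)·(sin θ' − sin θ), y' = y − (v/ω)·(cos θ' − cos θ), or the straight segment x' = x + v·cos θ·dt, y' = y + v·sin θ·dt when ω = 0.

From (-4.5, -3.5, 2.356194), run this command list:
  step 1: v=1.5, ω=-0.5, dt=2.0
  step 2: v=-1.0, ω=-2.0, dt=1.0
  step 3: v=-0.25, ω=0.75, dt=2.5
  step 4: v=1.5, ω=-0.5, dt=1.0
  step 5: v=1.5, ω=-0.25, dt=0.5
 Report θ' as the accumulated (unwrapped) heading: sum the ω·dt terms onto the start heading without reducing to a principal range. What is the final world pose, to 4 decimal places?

(-5.1994, 0.5097, 0.6062)

step 1: θ'=1.3562 (R=-3.0000) → pose (-5.3099, -0.7398, 1.3562)
step 2: θ'=-0.6438 (R=0.5000) → pose (-6.0985, -1.0332, -0.6438)
step 3: θ'=1.2312 (R=-0.3333) → pose (-6.6129, -1.1888, 1.2312)
step 4: θ'=0.7312 (R=-3.0000) → pose (-5.7875, 0.0450, 0.7312)
step 5: θ'=0.6062 (R=-6.0000) → pose (-5.1994, 0.5097, 0.6062)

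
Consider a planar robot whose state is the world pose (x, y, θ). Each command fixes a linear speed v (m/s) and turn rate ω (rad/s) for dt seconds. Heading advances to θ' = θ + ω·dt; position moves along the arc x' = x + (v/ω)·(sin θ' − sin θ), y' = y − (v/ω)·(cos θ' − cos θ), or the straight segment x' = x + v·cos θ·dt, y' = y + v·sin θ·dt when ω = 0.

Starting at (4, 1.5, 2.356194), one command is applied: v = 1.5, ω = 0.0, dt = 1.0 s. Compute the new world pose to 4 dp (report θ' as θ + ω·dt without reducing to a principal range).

θ' = 2.3562 + 0.0·1.0 = 2.3562
ω = 0 → straight: x' = 4 + 1.5·cos(2.3562)·1.0 = 2.9393
y' = 1.5 + 1.5·sin(2.3562)·1.0 = 2.5607

(2.9393, 2.5607, 2.3562)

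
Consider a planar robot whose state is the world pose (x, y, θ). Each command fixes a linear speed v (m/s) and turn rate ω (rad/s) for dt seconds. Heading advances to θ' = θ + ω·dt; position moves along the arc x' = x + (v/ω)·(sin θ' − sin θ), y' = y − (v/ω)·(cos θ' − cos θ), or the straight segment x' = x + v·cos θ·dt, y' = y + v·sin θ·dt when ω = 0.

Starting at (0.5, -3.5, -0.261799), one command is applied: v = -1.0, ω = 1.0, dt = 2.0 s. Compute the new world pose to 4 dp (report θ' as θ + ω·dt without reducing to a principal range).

θ' = -0.2618 + 1.0·2.0 = 1.7382
R = v/ω = -1.0/1.0 = -1.0000
x' = 0.5 + -1.0000·(sin 1.7382 − sin -0.2618) = -0.7448
y' = -3.5 − -1.0000·(cos 1.7382 − cos -0.2618) = -4.6325

(-0.7448, -4.6325, 1.7382)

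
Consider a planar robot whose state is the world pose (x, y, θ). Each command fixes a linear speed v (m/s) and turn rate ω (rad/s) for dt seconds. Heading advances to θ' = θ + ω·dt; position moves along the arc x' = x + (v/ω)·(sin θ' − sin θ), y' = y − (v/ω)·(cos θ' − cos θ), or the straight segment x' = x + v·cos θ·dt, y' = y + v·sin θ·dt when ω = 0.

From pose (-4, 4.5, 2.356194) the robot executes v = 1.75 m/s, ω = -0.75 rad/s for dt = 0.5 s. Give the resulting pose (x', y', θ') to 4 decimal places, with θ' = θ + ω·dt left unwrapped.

(-4.4897, 5.2190, 1.9812)

θ' = 2.3562 + -0.75·0.5 = 1.9812
R = v/ω = 1.75/-0.75 = -2.3333
x' = -4 + -2.3333·(sin 1.9812 − sin 2.3562) = -4.4897
y' = 4.5 − -2.3333·(cos 1.9812 − cos 2.3562) = 5.2190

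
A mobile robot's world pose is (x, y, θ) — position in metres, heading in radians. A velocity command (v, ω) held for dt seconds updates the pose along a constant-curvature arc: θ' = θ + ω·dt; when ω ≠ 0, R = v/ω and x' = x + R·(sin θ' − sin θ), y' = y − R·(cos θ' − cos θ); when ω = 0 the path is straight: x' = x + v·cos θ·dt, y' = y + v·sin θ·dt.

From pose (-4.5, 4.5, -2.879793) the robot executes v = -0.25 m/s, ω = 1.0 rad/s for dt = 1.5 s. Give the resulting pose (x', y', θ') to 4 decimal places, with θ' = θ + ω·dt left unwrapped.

(-4.3193, 4.7889, -1.3798)

θ' = -2.8798 + 1.0·1.5 = -1.3798
R = v/ω = -0.25/1.0 = -0.2500
x' = -4.5 + -0.2500·(sin -1.3798 − sin -2.8798) = -4.3193
y' = 4.5 − -0.2500·(cos -1.3798 − cos -2.8798) = 4.7889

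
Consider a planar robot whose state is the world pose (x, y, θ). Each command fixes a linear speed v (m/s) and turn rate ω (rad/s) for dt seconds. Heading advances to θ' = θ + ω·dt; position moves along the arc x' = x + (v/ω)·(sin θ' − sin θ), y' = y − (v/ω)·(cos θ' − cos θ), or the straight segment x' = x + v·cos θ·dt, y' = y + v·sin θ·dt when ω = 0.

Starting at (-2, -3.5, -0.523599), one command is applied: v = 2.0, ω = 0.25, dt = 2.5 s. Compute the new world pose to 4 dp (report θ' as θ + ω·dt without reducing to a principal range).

θ' = -0.5236 + 0.25·2.5 = 0.1014
R = v/ω = 2.0/0.25 = 8.0000
x' = -2 + 8.0000·(sin 0.1014 − sin -0.5236) = 2.8098
y' = -3.5 − 8.0000·(cos 0.1014 − cos -0.5236) = -4.5307

(2.8098, -4.5307, 0.1014)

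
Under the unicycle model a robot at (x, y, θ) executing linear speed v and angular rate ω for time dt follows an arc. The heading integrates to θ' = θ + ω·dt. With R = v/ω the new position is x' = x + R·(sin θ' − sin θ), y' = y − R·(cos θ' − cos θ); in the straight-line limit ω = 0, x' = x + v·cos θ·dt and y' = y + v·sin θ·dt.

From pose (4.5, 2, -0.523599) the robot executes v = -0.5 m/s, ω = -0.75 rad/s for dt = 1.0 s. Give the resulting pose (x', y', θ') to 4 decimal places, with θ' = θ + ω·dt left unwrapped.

(4.1959, 2.3821, -1.2736)

θ' = -0.5236 + -0.75·1.0 = -1.2736
R = v/ω = -0.5/-0.75 = 0.6667
x' = 4.5 + 0.6667·(sin -1.2736 − sin -0.5236) = 4.1959
y' = 2 − 0.6667·(cos -1.2736 − cos -0.5236) = 2.3821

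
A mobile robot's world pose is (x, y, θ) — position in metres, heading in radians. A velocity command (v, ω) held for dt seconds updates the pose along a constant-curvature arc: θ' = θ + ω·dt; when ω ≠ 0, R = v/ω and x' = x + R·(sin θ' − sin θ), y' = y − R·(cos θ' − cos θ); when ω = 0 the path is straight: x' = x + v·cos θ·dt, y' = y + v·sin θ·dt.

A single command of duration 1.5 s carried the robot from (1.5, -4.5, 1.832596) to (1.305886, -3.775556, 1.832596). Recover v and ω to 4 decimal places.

Δθ = 1.832596 − 1.832596 = 0.000000
ω = Δθ/dt = 0.000000/1.5 = 0.0000
ω = 0 → v = (Δx·cos θ + Δy·sin θ)/dt = 0.5000

v = 0.5000, ω = 0.0000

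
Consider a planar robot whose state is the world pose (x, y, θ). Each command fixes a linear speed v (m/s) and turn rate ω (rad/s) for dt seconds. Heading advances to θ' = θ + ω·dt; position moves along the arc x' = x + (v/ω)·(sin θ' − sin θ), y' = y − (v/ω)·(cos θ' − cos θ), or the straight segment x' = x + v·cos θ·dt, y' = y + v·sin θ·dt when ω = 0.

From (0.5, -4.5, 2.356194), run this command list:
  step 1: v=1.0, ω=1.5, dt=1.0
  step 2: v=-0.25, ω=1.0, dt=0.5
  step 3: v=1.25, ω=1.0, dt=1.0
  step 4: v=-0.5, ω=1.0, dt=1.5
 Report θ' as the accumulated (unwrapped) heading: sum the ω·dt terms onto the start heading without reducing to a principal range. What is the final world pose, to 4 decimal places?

step 1: θ'=3.8562 (R=0.6667) → pose (-0.4083, -4.4678, 3.8562)
step 2: θ'=4.3562 (R=-0.2500) → pose (-0.3378, -4.3662, 4.3562)
step 3: θ'=5.3562 (R=1.2500) → pose (-0.1660, -5.5524, 5.3562)
step 4: θ'=6.8562 (R=-0.5000) → pose (-0.8370, -5.4324, 6.8562)

(-0.8370, -5.4324, 6.8562)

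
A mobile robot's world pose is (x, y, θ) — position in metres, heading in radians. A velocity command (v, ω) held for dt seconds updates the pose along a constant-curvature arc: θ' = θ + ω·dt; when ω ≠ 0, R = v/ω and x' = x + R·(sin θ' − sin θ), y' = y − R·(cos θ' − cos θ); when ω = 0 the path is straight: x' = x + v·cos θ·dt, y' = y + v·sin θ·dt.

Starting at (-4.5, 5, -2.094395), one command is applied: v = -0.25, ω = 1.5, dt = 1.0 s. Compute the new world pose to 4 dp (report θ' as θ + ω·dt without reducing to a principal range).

(-4.5510, 5.2214, -0.5944)

θ' = -2.0944 + 1.5·1.0 = -0.5944
R = v/ω = -0.25/1.5 = -0.1667
x' = -4.5 + -0.1667·(sin -0.5944 − sin -2.0944) = -4.5510
y' = 5 − -0.1667·(cos -0.5944 − cos -2.0944) = 5.2214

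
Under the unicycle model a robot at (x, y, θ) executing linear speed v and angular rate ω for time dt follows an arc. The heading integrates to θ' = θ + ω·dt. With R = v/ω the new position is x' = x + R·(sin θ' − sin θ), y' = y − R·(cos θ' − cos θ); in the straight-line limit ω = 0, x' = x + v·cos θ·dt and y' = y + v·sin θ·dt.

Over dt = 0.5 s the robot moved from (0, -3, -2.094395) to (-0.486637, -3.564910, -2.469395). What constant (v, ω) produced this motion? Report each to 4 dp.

Δθ = -2.469395 − -2.094395 = -0.375000
ω = Δθ/dt = -0.375000/0.5 = -0.7500
R = −Δy/(cos θ' − cos θ) = -2.0000
v = R·ω = -2.0000·-0.7500 = 1.5000

v = 1.5000, ω = -0.7500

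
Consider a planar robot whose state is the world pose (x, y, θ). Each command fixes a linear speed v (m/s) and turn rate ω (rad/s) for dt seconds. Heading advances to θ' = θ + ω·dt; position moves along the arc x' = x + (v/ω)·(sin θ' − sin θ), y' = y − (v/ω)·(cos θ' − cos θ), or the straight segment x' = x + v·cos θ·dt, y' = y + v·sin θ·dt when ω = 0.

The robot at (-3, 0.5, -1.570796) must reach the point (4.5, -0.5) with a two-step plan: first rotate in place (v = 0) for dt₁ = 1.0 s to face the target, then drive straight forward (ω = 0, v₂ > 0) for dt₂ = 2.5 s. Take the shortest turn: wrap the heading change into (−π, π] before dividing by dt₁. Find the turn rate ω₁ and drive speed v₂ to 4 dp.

heading to target = atan2(-0.5−0.5, 4.5−-3) = -0.1326
Δθ = wrap(-0.1326 − -1.5708) = 1.4382; ω₁ = Δθ/dt₁ = 1.4382
distance = √((4.5−-3)² + (-0.5−0.5)²) = 7.5664; v₂ = distance/dt₂ = 3.0265

ω₁ = 1.4382, v₂ = 3.0265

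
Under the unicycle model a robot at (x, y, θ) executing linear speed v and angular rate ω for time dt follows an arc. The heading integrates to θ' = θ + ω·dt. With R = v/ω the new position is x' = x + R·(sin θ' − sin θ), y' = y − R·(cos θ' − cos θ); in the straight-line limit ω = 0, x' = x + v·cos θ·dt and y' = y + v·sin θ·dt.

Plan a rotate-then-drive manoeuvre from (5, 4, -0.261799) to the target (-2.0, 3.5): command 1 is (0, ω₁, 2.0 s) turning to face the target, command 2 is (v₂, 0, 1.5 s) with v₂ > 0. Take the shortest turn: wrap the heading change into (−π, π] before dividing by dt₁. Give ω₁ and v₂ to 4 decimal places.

ω₁ = -1.4042, v₂ = 4.6786

heading to target = atan2(3.5−4, -2−5) = -3.0703
Δθ = wrap(-3.0703 − -0.2618) = -2.8085; ω₁ = Δθ/dt₁ = -1.4042
distance = √((-2−5)² + (3.5−4)²) = 7.0178; v₂ = distance/dt₂ = 4.6786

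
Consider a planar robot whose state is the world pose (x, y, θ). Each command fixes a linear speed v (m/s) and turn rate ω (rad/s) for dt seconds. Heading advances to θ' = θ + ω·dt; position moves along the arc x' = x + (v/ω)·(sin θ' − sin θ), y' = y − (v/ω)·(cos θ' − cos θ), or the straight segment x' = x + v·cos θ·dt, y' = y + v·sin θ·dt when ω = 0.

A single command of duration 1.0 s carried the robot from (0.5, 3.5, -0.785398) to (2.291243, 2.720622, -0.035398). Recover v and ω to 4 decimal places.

Δθ = -0.035398 − -0.785398 = 0.750000
ω = Δθ/dt = 0.750000/1.0 = 0.7500
R = Δx/(sin θ' − sin θ) = 2.6667
v = R·ω = 2.6667·0.7500 = 2.0000

v = 2.0000, ω = 0.7500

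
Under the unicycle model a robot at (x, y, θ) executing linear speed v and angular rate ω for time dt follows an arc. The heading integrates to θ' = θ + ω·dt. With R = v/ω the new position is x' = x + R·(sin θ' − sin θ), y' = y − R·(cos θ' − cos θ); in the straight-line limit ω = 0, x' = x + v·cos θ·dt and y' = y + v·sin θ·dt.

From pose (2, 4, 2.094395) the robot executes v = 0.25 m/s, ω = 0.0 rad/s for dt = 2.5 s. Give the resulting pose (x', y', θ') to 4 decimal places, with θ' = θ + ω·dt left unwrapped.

θ' = 2.0944 + 0.0·2.5 = 2.0944
ω = 0 → straight: x' = 2 + 0.25·cos(2.0944)·2.5 = 1.6875
y' = 4 + 0.25·sin(2.0944)·2.5 = 4.5413

(1.6875, 4.5413, 2.0944)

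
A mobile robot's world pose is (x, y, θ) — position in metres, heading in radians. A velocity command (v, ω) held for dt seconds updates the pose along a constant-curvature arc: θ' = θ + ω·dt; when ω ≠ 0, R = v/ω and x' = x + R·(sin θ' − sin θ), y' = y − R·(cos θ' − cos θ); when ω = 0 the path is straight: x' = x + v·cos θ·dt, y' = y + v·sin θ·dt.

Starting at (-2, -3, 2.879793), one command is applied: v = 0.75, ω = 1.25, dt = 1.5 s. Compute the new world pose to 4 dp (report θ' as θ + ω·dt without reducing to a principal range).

θ' = 2.8798 + 1.25·1.5 = 4.7548
R = v/ω = 0.75/1.25 = 0.6000
x' = -2 + 0.6000·(sin 4.7548 − sin 2.8798) = -2.7548
y' = -3 − 0.6000·(cos 4.7548 − cos 2.8798) = -3.6050

(-2.7548, -3.6050, 4.7548)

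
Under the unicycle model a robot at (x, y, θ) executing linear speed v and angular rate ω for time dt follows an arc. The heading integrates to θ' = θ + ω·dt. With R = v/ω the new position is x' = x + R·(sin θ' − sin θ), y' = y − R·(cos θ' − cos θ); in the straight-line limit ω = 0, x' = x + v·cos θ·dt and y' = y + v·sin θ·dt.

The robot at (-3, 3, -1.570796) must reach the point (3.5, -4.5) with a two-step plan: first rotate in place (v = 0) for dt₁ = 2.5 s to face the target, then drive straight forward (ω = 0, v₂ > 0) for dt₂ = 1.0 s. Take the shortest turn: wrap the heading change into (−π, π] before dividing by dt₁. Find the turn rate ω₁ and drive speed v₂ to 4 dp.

heading to target = atan2(-4.5−3, 3.5−-3) = -0.8567
Δθ = wrap(-0.8567 − -1.5708) = 0.7141; ω₁ = Δθ/dt₁ = 0.2856
distance = √((3.5−-3)² + (-4.5−3)²) = 9.9247; v₂ = distance/dt₂ = 9.9247

ω₁ = 0.2856, v₂ = 9.9247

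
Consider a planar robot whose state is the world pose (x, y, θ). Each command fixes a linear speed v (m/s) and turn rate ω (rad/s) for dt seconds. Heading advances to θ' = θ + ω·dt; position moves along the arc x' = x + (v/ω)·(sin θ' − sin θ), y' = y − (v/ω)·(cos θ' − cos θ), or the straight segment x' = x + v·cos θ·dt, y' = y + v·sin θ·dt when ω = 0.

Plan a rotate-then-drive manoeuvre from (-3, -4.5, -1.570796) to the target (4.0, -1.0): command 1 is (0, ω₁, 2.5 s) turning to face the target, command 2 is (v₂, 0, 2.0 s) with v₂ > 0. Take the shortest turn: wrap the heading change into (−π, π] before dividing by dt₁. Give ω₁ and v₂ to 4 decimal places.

heading to target = atan2(-1−-4.5, 4−-3) = 0.4636
Δθ = wrap(0.4636 − -1.5708) = 2.0344; ω₁ = Δθ/dt₁ = 0.8138
distance = √((4−-3)² + (-1−-4.5)²) = 7.8262; v₂ = distance/dt₂ = 3.9131

ω₁ = 0.8138, v₂ = 3.9131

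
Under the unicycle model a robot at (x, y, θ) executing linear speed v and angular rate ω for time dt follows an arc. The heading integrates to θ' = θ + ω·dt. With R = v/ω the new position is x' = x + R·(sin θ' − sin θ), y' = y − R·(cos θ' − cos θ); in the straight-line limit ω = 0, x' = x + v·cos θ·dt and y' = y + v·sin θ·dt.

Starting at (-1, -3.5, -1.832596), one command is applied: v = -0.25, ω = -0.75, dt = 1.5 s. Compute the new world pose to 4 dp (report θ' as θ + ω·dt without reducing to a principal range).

θ' = -1.8326 + -0.75·1.5 = -2.9576
R = v/ω = -0.25/-0.75 = 0.3333
x' = -1 + 0.3333·(sin -2.9576 − sin -1.8326) = -0.7390
y' = -3.5 − 0.3333·(cos -2.9576 − cos -1.8326) = -3.2586

(-0.7390, -3.2586, -2.9576)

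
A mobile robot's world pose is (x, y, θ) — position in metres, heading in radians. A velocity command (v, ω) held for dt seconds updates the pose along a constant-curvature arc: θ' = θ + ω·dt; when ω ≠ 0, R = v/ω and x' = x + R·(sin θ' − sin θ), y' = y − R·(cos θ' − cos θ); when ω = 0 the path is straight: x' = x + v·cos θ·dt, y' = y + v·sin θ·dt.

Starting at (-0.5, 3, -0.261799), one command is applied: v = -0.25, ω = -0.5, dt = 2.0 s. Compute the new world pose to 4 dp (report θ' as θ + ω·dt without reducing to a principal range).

θ' = -0.2618 + -0.5·2.0 = -1.2618
R = v/ω = -0.25/-0.5 = 0.5000
x' = -0.5 + 0.5000·(sin -1.2618 − sin -0.2618) = -0.8469
y' = 3 − 0.5000·(cos -1.2618 − cos -0.2618) = 3.3309

(-0.8469, 3.3309, -1.2618)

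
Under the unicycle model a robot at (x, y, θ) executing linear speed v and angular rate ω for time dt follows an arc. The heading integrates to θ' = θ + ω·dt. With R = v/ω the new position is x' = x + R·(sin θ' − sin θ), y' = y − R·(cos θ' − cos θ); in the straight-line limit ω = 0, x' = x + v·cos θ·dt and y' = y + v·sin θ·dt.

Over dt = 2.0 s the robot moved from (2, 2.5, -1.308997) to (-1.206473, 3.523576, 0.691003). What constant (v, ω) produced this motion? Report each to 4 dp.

Δθ = 0.691003 − -1.308997 = 2.000000
ω = Δθ/dt = 2.000000/2.0 = 1.0000
R = Δx/(sin θ' − sin θ) = -2.0000
v = R·ω = -2.0000·1.0000 = -2.0000

v = -2.0000, ω = 1.0000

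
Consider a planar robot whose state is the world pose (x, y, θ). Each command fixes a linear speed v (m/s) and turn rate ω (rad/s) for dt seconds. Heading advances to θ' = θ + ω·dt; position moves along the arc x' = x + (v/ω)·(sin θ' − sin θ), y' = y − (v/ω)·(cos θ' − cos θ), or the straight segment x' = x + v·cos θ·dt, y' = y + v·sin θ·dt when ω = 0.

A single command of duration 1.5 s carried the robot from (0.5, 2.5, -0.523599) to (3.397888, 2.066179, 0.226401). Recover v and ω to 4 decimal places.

v = 2.0000, ω = 0.5000

Δθ = 0.226401 − -0.523599 = 0.750000
ω = Δθ/dt = 0.750000/1.5 = 0.5000
R = Δx/(sin θ' − sin θ) = 4.0000
v = R·ω = 4.0000·0.5000 = 2.0000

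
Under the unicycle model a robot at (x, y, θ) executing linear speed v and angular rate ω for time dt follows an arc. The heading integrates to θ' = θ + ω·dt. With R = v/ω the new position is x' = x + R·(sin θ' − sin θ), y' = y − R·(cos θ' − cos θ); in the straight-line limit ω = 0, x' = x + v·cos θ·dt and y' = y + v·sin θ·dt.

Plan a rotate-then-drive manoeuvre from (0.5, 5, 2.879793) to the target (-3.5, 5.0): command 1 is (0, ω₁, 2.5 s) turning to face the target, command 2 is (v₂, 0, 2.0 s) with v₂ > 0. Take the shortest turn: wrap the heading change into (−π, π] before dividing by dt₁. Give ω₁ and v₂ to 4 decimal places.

ω₁ = 0.1047, v₂ = 2.0000

heading to target = atan2(5−5, -3.5−0.5) = 3.1416
Δθ = wrap(3.1416 − 2.8798) = 0.2618; ω₁ = Δθ/dt₁ = 0.1047
distance = √((-3.5−0.5)² + (5−5)²) = 4.0000; v₂ = distance/dt₂ = 2.0000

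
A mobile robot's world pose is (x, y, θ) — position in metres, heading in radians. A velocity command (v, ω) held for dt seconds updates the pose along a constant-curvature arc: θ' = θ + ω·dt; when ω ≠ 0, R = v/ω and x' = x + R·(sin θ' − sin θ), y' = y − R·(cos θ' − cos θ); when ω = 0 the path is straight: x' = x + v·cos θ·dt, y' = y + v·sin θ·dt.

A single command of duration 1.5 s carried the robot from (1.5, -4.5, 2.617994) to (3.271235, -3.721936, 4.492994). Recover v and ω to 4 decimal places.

Δθ = 4.492994 − 2.617994 = 1.875000
ω = Δθ/dt = 1.875000/1.5 = 1.2500
R = Δx/(sin θ' − sin θ) = -1.2000
v = R·ω = -1.2000·1.2500 = -1.5000

v = -1.5000, ω = 1.2500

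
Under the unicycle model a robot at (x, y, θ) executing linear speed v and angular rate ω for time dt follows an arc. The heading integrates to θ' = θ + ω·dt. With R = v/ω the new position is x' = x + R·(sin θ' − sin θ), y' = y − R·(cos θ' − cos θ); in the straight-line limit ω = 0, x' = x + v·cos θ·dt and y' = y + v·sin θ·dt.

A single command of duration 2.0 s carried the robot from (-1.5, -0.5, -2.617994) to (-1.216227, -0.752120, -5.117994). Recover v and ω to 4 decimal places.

v = -0.2500, ω = -1.2500

Δθ = -5.117994 − -2.617994 = -2.500000
ω = Δθ/dt = -2.500000/2.0 = -1.2500
R = Δx/(sin θ' − sin θ) = 0.2000
v = R·ω = 0.2000·-1.2500 = -0.2500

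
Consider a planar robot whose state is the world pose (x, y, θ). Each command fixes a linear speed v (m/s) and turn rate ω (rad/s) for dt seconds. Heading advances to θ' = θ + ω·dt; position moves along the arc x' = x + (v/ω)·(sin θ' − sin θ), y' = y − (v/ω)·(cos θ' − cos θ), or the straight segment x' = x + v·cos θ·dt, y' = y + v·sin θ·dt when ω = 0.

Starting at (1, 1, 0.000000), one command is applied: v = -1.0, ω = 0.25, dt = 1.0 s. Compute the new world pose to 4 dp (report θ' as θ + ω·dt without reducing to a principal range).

(0.0104, 0.8756, 0.2500)

θ' = 0.0000 + 0.25·1.0 = 0.2500
R = v/ω = -1.0/0.25 = -4.0000
x' = 1 + -4.0000·(sin 0.2500 − sin 0.0000) = 0.0104
y' = 1 − -4.0000·(cos 0.2500 − cos 0.0000) = 0.8756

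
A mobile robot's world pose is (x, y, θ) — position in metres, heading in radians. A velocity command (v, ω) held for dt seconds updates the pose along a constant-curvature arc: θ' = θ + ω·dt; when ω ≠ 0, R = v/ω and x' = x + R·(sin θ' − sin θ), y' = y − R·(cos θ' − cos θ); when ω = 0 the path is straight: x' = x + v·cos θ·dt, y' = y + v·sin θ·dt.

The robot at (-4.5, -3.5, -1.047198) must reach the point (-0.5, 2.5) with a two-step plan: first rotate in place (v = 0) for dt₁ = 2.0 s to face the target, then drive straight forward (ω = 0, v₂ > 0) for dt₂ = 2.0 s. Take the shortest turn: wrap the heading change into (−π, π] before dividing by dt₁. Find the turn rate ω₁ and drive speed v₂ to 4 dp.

ω₁ = 1.0150, v₂ = 3.6056

heading to target = atan2(2.5−-3.5, -0.5−-4.5) = 0.9828
Δθ = wrap(0.9828 − -1.0472) = 2.0300; ω₁ = Δθ/dt₁ = 1.0150
distance = √((-0.5−-4.5)² + (2.5−-3.5)²) = 7.2111; v₂ = distance/dt₂ = 3.6056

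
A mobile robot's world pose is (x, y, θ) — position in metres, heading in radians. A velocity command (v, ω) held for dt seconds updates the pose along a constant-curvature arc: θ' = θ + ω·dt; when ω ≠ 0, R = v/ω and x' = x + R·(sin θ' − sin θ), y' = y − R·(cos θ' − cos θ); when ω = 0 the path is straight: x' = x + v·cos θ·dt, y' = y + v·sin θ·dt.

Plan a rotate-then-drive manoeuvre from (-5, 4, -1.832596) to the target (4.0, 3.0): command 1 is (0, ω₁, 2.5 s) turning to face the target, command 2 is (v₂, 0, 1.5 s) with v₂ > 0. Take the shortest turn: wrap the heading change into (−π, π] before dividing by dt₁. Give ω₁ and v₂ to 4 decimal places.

heading to target = atan2(3−4, 4−-5) = -0.1107
Δθ = wrap(-0.1107 − -1.8326) = 1.7219; ω₁ = Δθ/dt₁ = 0.6888
distance = √((4−-5)² + (3−4)²) = 9.0554; v₂ = distance/dt₂ = 6.0369

ω₁ = 0.6888, v₂ = 6.0369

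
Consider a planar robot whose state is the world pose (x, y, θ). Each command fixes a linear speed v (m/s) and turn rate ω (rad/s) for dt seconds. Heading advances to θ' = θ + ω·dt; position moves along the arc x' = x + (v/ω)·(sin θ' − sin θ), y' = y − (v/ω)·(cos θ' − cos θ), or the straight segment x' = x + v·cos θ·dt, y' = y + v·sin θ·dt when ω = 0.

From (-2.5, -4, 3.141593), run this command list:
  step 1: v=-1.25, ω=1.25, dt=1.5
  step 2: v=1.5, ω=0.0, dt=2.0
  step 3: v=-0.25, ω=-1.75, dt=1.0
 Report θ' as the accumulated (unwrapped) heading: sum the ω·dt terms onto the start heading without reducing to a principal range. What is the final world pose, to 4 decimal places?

step 1: θ'=5.0166 (R=-1.0000) → pose (-1.5459, -2.7005, 5.0166)
step 2: θ'=5.0166 (straight) → pose (-0.6473, -5.5627, 5.0166)
step 3: θ'=3.2666 (R=0.1429) → pose (-0.5288, -5.3782, 3.2666)

(-0.5288, -5.3782, 3.2666)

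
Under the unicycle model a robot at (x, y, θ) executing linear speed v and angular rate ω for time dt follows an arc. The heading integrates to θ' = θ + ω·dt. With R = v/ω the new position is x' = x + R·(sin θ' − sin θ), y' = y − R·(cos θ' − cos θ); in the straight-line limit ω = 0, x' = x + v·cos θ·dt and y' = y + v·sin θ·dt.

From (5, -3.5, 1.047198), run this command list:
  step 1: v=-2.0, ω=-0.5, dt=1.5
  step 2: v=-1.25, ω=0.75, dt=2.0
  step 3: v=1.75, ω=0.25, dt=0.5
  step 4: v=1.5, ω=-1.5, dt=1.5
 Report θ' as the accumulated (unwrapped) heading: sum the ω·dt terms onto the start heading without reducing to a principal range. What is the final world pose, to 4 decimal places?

(2.5829, -5.1632, -0.3278)

step 1: θ'=0.2972 (R=4.0000) → pose (2.7073, -5.3246, 0.2972)
step 2: θ'=1.7972 (R=-1.6667) → pose (1.5712, -7.2924, 1.7972)
step 3: θ'=1.9222 (R=7.0000) → pose (1.3221, -6.4542, 1.9222)
step 4: θ'=-0.3278 (R=-1.0000) → pose (2.5829, -5.1632, -0.3278)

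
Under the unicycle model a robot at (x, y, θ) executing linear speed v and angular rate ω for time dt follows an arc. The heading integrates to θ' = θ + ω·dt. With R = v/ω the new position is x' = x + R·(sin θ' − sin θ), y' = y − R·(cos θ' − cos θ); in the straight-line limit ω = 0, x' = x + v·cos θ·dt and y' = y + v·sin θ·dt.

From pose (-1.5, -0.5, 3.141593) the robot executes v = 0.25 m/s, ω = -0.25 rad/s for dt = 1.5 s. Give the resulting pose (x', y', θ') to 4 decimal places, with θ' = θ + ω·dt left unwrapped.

θ' = 3.1416 + -0.25·1.5 = 2.7666
R = v/ω = 0.25/-0.25 = -1.0000
x' = -1.5 + -1.0000·(sin 2.7666 − sin 3.1416) = -1.8663
y' = -0.5 − -1.0000·(cos 2.7666 − cos 3.1416) = -0.4305

(-1.8663, -0.4305, 2.7666)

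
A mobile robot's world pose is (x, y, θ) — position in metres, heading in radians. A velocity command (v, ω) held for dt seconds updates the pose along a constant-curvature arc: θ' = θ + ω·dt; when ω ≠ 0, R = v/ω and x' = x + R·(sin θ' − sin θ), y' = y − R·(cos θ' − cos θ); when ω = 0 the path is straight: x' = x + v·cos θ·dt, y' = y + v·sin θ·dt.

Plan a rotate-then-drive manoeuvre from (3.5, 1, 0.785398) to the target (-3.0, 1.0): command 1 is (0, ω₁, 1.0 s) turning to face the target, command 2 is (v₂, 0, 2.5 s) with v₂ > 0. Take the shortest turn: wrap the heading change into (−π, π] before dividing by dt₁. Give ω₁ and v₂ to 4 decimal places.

ω₁ = 2.3562, v₂ = 2.6000

heading to target = atan2(1−1, -3−3.5) = 3.1416
Δθ = wrap(3.1416 − 0.7854) = 2.3562; ω₁ = Δθ/dt₁ = 2.3562
distance = √((-3−3.5)² + (1−1)²) = 6.5000; v₂ = distance/dt₂ = 2.6000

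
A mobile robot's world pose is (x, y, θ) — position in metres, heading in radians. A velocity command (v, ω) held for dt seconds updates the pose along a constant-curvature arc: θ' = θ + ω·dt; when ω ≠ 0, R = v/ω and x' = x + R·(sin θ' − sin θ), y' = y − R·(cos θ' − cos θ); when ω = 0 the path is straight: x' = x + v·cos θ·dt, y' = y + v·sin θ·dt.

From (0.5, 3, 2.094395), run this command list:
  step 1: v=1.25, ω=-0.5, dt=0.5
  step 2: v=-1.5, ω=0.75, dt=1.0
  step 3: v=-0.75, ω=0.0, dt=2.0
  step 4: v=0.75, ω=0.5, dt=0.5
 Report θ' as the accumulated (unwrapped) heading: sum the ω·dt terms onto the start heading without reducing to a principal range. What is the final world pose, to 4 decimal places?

(2.0829, 1.7797, 2.8444)

step 1: θ'=1.8444 (R=-2.5000) → pose (0.2581, 3.5745, 1.8444)
step 2: θ'=2.5944 (R=-2.0000) → pose (1.1431, 2.4069, 2.5944)
step 3: θ'=2.5944 (straight) → pose (2.4240, 1.6265, 2.5944)
step 4: θ'=2.8444 (R=1.5000) → pose (2.0829, 1.7797, 2.8444)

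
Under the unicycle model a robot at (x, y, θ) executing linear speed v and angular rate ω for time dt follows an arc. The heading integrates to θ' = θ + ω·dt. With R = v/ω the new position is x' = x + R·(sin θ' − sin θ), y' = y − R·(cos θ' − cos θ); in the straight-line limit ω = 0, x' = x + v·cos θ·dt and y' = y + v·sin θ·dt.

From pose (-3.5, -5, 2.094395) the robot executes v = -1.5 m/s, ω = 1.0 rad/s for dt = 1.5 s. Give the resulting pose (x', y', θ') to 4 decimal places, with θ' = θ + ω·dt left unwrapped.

θ' = 2.0944 + 1.0·1.5 = 3.5944
R = v/ω = -1.5/1.0 = -1.5000
x' = -3.5 + -1.5000·(sin 3.5944 − sin 2.0944) = -1.5447
y' = -5 − -1.5000·(cos 3.5944 − cos 2.0944) = -5.5988

(-1.5447, -5.5988, 3.5944)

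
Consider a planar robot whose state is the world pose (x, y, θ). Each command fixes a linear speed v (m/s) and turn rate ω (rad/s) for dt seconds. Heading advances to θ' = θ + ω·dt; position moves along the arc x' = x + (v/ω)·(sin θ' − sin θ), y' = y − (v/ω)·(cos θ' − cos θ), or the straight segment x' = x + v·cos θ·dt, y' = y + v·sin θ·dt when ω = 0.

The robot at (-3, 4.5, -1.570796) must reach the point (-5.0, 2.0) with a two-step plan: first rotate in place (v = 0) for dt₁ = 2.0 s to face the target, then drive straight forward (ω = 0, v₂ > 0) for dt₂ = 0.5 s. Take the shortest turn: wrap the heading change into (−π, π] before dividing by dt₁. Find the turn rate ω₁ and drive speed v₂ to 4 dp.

heading to target = atan2(2−4.5, -5−-3) = -2.2455
Δθ = wrap(-2.2455 − -1.5708) = -0.6747; ω₁ = Δθ/dt₁ = -0.3374
distance = √((-5−-3)² + (2−4.5)²) = 3.2016; v₂ = distance/dt₂ = 6.4031

ω₁ = -0.3374, v₂ = 6.4031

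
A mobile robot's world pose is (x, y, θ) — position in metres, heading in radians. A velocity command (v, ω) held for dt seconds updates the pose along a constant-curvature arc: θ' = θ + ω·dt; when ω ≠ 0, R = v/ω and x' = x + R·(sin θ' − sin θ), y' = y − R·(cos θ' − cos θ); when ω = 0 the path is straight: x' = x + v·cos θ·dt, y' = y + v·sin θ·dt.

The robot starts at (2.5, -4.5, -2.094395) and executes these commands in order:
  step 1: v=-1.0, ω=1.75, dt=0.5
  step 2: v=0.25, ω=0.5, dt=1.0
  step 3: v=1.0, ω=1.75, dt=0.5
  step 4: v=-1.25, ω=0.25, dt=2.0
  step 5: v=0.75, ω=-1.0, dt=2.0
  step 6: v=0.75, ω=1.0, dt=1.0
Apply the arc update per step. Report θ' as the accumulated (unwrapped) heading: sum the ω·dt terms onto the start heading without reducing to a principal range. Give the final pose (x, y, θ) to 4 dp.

step 1: θ'=-1.2194 (R=-0.5714) → pose (2.5416, -4.0176, -1.2194)
step 2: θ'=-0.7194 (R=0.5000) → pose (2.6816, -4.2216, -0.7194)
step 3: θ'=0.1556 (R=0.5714) → pose (3.1467, -4.3563, 0.1556)
step 4: θ'=0.6556 (R=-5.0000) → pose (0.8734, -5.3325, 0.6556)
step 5: θ'=-1.3444 (R=-0.7500) → pose (2.0615, -5.7586, -1.3444)
step 6: θ'=-0.3444 (R=0.7500) → pose (2.5391, -6.2962, -0.3444)

(2.5391, -6.2962, -0.3444)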